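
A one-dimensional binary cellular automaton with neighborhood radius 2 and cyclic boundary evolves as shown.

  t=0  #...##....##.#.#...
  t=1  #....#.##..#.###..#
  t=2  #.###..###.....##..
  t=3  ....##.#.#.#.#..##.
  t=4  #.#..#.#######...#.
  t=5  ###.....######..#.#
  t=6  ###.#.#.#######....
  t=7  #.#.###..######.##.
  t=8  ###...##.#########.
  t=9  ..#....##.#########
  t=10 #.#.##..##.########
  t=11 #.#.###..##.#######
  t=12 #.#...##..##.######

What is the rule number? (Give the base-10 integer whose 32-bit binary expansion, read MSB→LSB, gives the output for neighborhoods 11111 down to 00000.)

4201755798

  ##### -> #   bit 31 = 1  t=4,i=9
  ####. -> #   bit 30 = 1  t=4,i=12
  ###.# -> #   bit 29 = 1  t=6,i=2
  ###.. -> #   bit 28 = 1  t=1,i=15
  ##.## -> #   bit 27 = 1  t=7,i=15
  ##.#. -> .   bit 26 = 0  t=0,i=12
  ##..# -> #   bit 25 = 1  t=1,i=9
  ##... -> .   bit 24 = 0  t=0,i=6
  #.### -> .   bit 23 = 0  t=1,i=13
  #.##. -> #   bit 22 = 1  t=1,i=7
  #.#.# -> #   bit 21 = 1  t=0,i=13
  #.#.. -> #   bit 20 = 1  t=0,i=15
  #..## -> .   bit 19 = 0  t=1,i=17
  #..#. -> .   bit 18 = 0  t=1,i=10
  #...# -> .   bit 17 = 0  t=0,i=2
  #.... -> #   bit 16 = 1  t=0,i=7
  .#### -> #   bit 15 = 1  t=4,i=8
  .###. -> .   bit 14 = 0  t=1,i=14
  .##.# -> #   bit 13 = 1  t=0,i=11
  .##.. -> #   bit 12 = 1  t=0,i=5
  .#.## -> .   bit 11 = 0  t=1,i=6
  .#.#. -> #   bit 10 = 1  t=0,i=14
  .#..# -> .   bit 9 = 0  t=3,i=14
  .#... -> .   bit 8 = 0  t=0,i=1
  ..### -> #   bit 7 = 1  t=2,i=7
  ..##. -> .   bit 6 = 0  t=0,i=4
  ..#.# -> .   bit 5 = 0  t=1,i=5
  ..#.. -> #   bit 4 = 1  t=0,i=0
  ...## -> .   bit 3 = 0  t=0,i=3
  ...#. -> #   bit 2 = 1  t=0,i=18
  ....# -> #   bit 1 = 1  t=0,i=8
  ..... -> .   bit 0 = 0  t=2,i=12
  bits 11111010011100011011010010010110 = 4201755798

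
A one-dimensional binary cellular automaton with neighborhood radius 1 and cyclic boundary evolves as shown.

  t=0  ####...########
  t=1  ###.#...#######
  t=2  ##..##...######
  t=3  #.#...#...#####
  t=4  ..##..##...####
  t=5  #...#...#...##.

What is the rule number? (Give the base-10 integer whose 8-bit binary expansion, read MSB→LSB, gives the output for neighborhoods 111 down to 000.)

  ### -> #   bit 7 = 1  t=0,i=0
  ##. -> .   bit 6 = 0  t=0,i=3
  #.# -> .   bit 5 = 0  t=1,i=3
  #.. -> #   bit 4 = 1  t=0,i=4
  .## -> .   bit 3 = 0  t=0,i=7
  .#. -> #   bit 2 = 1  t=1,i=4
  ..# -> .   bit 1 = 0  t=0,i=6
  ... -> .   bit 0 = 0  t=0,i=5
  bits 10010100 = 148

148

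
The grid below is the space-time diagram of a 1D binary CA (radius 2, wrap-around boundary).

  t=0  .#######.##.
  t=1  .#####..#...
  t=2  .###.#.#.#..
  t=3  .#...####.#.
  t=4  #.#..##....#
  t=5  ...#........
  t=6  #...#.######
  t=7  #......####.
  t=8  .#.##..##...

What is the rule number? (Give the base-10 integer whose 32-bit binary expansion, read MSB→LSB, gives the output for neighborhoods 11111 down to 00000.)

  ##### -> #   bit 31 = 1  t=0,i=3
  ####. -> .   bit 30 = 0  t=0,i=6
  ###.# -> .   bit 29 = 0  t=0,i=7
  ###.. -> #   bit 28 = 1  t=1,i=5
  ##.## -> #   bit 27 = 1  t=0,i=8
  ##.#. -> .   bit 26 = 0  t=2,i=4
  ##..# -> .   bit 25 = 0  t=0,i=11
  ##... -> .   bit 24 = 0  t=4,i=7
  #.### -> .   bit 23 = 0  t=6,i=6
  #.##. -> .   bit 22 = 0  t=0,i=9
  #.#.# -> #   bit 21 = 1  t=2,i=5
  #.#.. -> .   bit 20 = 0  t=2,i=9
  #..## -> .   bit 19 = 0  t=0,i=0
  #..#. -> #   bit 18 = 1  t=1,i=7
  #...# -> .   bit 17 = 0  t=2,i=11
  #.... -> .   bit 16 = 0  t=1,i=10
  .#### -> #   bit 15 = 1  t=0,i=2
  .###. -> .   bit 14 = 0  t=2,i=2
  .##.# -> .   bit 13 = 0  t=4,i=0
  .##.. -> .   bit 12 = 0  t=0,i=10
  .#.## -> .   bit 11 = 0  t=6,i=5
  .#.#. -> #   bit 10 = 1  t=2,i=6
  .#..# -> #   bit 9 = 1  t=3,i=11
  .#... -> #   bit 8 = 1  t=1,i=9
  ..### -> #   bit 7 = 1  t=0,i=1
  ..##. -> .   bit 6 = 0  t=4,i=5
  ..#.# -> .   bit 5 = 0  t=6,i=4
  ..#.. -> .   bit 4 = 0  t=1,i=8
  ...## -> .   bit 3 = 0  t=1,i=0
  ...#. -> .   bit 2 = 0  t=5,i=2
  ....# -> .   bit 1 = 0  t=1,i=11
  ..... -> #   bit 0 = 1  t=5,i=0
  bits 10011000001001001000011110000001 = 2552530817

2552530817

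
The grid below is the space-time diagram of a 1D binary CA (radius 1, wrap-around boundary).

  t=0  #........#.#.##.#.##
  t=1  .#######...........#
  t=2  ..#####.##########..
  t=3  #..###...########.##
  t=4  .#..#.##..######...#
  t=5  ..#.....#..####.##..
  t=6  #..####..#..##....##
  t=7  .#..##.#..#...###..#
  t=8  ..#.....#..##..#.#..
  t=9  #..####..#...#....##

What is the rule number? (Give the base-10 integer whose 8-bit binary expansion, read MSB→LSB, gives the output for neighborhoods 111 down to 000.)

145

  ###|#  b7=1 t=0,i=19
  ##.|.  b6=0 t=0,i=0
  #.#|.  b5=0 t=0,i=10
  #..|#  b4=1 t=0,i=1
  .##|.  b3=0 t=0,i=13
  .#.|.  b2=0 t=0,i=9
  ..#|.  b1=0 t=0,i=8
  ...|#  b0=1 t=0,i=2
  bits 10010001 = 145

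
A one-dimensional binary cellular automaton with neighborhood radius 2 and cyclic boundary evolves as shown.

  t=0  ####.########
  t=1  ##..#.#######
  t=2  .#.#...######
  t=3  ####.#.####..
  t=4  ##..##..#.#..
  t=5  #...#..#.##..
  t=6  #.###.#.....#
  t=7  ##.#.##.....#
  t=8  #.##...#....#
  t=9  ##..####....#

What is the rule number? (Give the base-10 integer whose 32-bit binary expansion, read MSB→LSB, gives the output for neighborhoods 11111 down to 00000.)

2637620436

  ##### -> #   bit 31 = 1  t=0,i=0
  ####. -> .   bit 30 = 0  t=0,i=2
  ###.# -> .   bit 29 = 0  t=0,i=3
  ###.. -> #   bit 28 = 1  t=1,i=1
  ##.## -> #   bit 27 = 1  t=0,i=4
  ##.#. -> #   bit 26 = 1  t=2,i=0
  ##..# -> .   bit 25 = 0  t=1,i=2
  ##... -> #   bit 24 = 1  t=7,i=7
  #.### -> .   bit 23 = 0  t=0,i=5
  #.##. -> .   bit 22 = 0  t=5,i=9
  #.#.# -> #   bit 21 = 1  t=2,i=1
  #.#.. -> #   bit 20 = 1  t=2,i=3
  #..## -> .   bit 19 = 0  t=3,i=12
  #..#. -> #   bit 18 = 1  t=1,i=3
  #...# -> #   bit 17 = 1  t=2,i=5
  #.... -> .   bit 16 = 0  t=6,i=8
  .#### -> #   bit 15 = 1  t=0,i=6
  .###. -> #   bit 14 = 1  t=6,i=3
  .##.# -> #   bit 13 = 1  t=6,i=0
  .##.. -> .   bit 12 = 0  t=4,i=1
  .#.## -> .   bit 11 = 0  t=1,i=5
  .#.#. -> #   bit 10 = 1  t=2,i=2
  .#..# -> .   bit 9 = 0  t=4,i=11
  .#... -> .   bit 8 = 0  t=2,i=4
  ..### -> #   bit 7 = 1  t=2,i=7
  ..##. -> #   bit 6 = 1  t=4,i=0
  ..#.# -> .   bit 5 = 0  t=1,i=4
  ..#.. -> #   bit 4 = 1  t=5,i=0
  ...## -> .   bit 3 = 0  t=2,i=6
  ...#. -> #   bit 2 = 1  t=5,i=3
  ....# -> .   bit 1 = 0  t=6,i=10
  ..... -> .   bit 0 = 0  t=6,i=9
  bits 10011101001101101110010011010100 = 2637620436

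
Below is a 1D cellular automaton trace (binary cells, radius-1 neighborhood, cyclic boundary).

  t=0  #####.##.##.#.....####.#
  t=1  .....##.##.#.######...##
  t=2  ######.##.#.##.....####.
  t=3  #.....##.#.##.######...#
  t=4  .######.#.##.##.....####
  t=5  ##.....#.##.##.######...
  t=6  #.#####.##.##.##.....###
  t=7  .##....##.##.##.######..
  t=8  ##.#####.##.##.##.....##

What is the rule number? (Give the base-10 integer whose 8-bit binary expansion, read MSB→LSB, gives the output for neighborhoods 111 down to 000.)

  nb ###: next=.  (t=0,i=0, bit7=0)
  nb ##.: next=.  (t=0,i=4, bit6=0)
  nb #.#: next=#  (t=0,i=5, bit5=1)
  nb #..: next=#  (t=0,i=13, bit4=1)
  nb .##: next=#  (t=0,i=6, bit3=1)
  nb .#.: next=.  (t=0,i=12, bit2=0)
  nb ..#: next=#  (t=0,i=17, bit1=1)
  nb ...: next=#  (t=0,i=14, bit0=1)
  bits 00111011 = 59

59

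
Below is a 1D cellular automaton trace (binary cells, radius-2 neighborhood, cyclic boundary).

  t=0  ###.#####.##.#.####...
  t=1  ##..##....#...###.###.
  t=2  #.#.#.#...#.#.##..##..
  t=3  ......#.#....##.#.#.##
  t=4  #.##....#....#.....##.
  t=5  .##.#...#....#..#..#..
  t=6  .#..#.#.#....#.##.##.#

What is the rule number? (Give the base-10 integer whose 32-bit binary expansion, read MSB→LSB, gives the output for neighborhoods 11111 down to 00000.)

332843217

  #####|.  b31=0 t=0,i=6
  ####.|.  b30=0 t=0,i=7
  ###.#|.  b29=0 t=0,i=2
  ###..|#  b28=1 t=0,i=18
  ##.##|.  b27=0 t=0,i=3
  ##.#.|.  b26=0 t=0,i=12
  ##..#|#  b25=1 t=1,i=2
  ##...|#  b24=1 t=0,i=19
  #.###|#  b23=1 t=0,i=4
  #.##.|#  b22=1 t=0,i=10
  #.#.#|.  b21=0 t=0,i=13
  #.#..|#  b20=1 t=2,i=6
  #..##|.  b19=0 t=1,i=3
  #..#.|#  b18=1 t=2,i=21
  #...#|#  b17=1 t=0,i=20
  #....|.  b16=0 t=1,i=7
  .####|#  b15=1 t=0,i=5
  .###.|#  b14=1 t=0,i=1
  .##.#|.  b13=0 t=0,i=11
  .##..|.  b12=0 t=1,i=1
  .#.##|#  b11=1 t=0,i=14
  .#.#.|.  b10=0 t=2,i=1
  .#..#|.  b9=0 t=5,i=14
  .#...|.  b8=0 t=1,i=11
  ..###|#  b7=1 t=0,i=0
  ..##.|#  b6=1 t=1,i=4
  ..#.#|.  b5=0 t=2,i=0
  ..#..|#  b4=1 t=1,i=10
  ...##|.  b3=0 t=0,i=21
  ...#.|.  b2=0 t=1,i=9
  ....#|.  b1=0 t=1,i=8
  .....|#  b0=1 t=3,i=2
  bits 00010011110101101100100011010001 = 332843217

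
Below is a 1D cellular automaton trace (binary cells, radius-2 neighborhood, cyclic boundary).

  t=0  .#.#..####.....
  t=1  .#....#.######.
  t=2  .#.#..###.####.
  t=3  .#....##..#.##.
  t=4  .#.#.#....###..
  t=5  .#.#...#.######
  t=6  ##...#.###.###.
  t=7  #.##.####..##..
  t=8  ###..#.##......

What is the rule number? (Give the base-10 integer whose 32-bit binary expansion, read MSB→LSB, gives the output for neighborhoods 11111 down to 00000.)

  nb #####: next=#  (t=1,i=10, bit31=1)
  nb ####.: next=#  (t=0,i=8, bit30=1)
  nb ###.#: next=.  (t=2,i=8, bit29=0)
  nb ###..: next=#  (t=0,i=9, bit28=1)
  nb ##.##: next=.  (t=2,i=9, bit27=0)
  nb ##.#.: next=#  (t=5,i=0, bit26=1)
  nb ##..#: next=.  (t=1,i=14, bit25=0)
  nb ##...: next=#  (t=0,i=10, bit24=1)
  nb #.###: next=#  (t=1,i=8, bit23=1)
  nb #.##.: next=#  (t=3,i=12, bit22=1)
  nb #.#.#: next=#  (t=4,i=3, bit21=1)
  nb #.#..: next=.  (t=0,i=3, bit20=0)
  nb #..##: next=.  (t=0,i=5, bit19=0)
  nb #..#.: next=.  (t=1,i=0, bit18=0)
  nb #...#: next=#  (t=4,i=14, bit17=1)
  nb #....: next=#  (t=0,i=11, bit16=1)
  nb .####: next=.  (t=0,i=7, bit15=0)
  nb .###.: next=#  (t=2,i=7, bit14=1)
  nb .##.#: next=.  (t=7,i=3, bit13=0)
  nb .##..: next=.  (t=3,i=7, bit12=0)
  nb .#.##: next=#  (t=1,i=7, bit11=1)
  nb .#.#.: next=.  (t=0,i=2, bit10=0)
  nb .#..#: next=.  (t=0,i=4, bit9=0)
  nb .#...: next=.  (t=1,i=2, bit8=0)
  nb ..###: next=#  (t=0,i=6, bit7=1)
  nb ..##.: next=.  (t=3,i=6, bit6=0)
  nb ..#.#: next=#  (t=0,i=1, bit5=1)
  nb ..#..: next=#  (t=1,i=1, bit4=1)
  nb ...##: next=#  (t=3,i=5, bit3=1)
  nb ...#.: next=.  (t=0,i=0, bit2=0)
  nb ....#: next=.  (t=0,i=14, bit1=0)
  nb .....: next=#  (t=0,i=12, bit0=1)
  bits 11010101111000110100100010111001 = 3588442297

3588442297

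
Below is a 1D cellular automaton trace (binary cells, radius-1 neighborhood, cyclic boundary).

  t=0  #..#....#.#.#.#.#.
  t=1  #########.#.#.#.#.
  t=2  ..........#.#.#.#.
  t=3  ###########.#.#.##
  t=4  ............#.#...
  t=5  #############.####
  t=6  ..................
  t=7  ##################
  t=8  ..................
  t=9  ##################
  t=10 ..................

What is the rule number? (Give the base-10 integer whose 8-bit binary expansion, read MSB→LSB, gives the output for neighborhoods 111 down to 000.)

23

  ### -> .   bit 7 = 0  t=1,i=1
  ##. -> .   bit 6 = 0  t=1,i=8
  #.# -> .   bit 5 = 0  t=0,i=9
  #.. -> #   bit 4 = 1  t=0,i=1
  .## -> .   bit 3 = 0  t=1,i=0
  .#. -> #   bit 2 = 1  t=0,i=0
  ..# -> #   bit 1 = 1  t=0,i=2
  ... -> #   bit 0 = 1  t=0,i=5
  bits 00010111 = 23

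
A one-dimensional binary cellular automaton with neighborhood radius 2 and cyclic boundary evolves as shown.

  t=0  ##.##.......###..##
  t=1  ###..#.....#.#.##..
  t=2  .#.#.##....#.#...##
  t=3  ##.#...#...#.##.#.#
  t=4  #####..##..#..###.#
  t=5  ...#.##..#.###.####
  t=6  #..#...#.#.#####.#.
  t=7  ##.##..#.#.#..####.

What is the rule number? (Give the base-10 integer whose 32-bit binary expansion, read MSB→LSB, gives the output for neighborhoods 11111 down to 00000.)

1874355000

  #####|.  b31=0 t=4,i=1
  ####.|#  b30=1 t=0,i=0
  ###.#|#  b29=1 t=0,i=1
  ###..|.  b28=0 t=0,i=14
  ##.##|#  b27=1 t=0,i=2
  ##.#.|#  b26=1 t=2,i=0
  ##..#|#  b25=1 t=0,i=15
  ##...|#  b24=1 t=0,i=5
  #.###|#  b23=1 t=3,i=18
  #.##.|.  b22=0 t=0,i=3
  #.#.#|#  b21=1 t=1,i=13
  #.#..|#  b20=1 t=2,i=13
  #..##|#  b19=1 t=0,i=16
  #..#.|.  b18=0 t=1,i=4
  #...#|.  b17=0 t=2,i=15
  #....|.  b16=0 t=0,i=6
  .####|.  b15=0 t=0,i=18
  .###.|#  b14=1 t=0,i=13
  .##.#|#  b13=1 t=2,i=18
  .##..|.  b12=0 t=0,i=4
  .#.##|.  b11=0 t=1,i=14
  .#.#.|.  b10=0 t=1,i=12
  .#..#|#  b9=1 t=4,i=12
  .#...|#  b8=1 t=1,i=6
  ..###|.  b7=0 t=0,i=12
  ..##.|.  b6=0 t=2,i=17
  ..#.#|#  b5=1 t=1,i=11
  ..#..|#  b4=1 t=1,i=5
  ...##|#  b3=1 t=0,i=11
  ...#.|.  b2=0 t=1,i=10
  ....#|.  b1=0 t=0,i=10
  .....|.  b0=0 t=0,i=7
  bits 01101111101110000110001100111000 = 1874355000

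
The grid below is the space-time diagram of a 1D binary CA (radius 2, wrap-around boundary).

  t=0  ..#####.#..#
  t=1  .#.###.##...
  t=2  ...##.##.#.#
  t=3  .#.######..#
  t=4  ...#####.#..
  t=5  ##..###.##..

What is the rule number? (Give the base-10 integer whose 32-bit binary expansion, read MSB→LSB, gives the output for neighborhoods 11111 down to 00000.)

  nb #####: next=#  (t=0,i=4, bit31=1)
  nb ####.: next=#  (t=0,i=5, bit30=1)
  nb ###.#: next=.  (t=0,i=6, bit29=0)
  nb ###..: next=.  (t=3,i=8, bit28=0)
  nb ##.##: next=#  (t=1,i=6, bit27=1)
  nb ##.#.: next=#  (t=0,i=7, bit26=1)
  nb ##..#: next=#  (t=3,i=9, bit25=1)
  nb ##...: next=#  (t=1,i=9, bit24=1)
  nb #.###: next=#  (t=1,i=3, bit23=1)
  nb #.##.: next=#  (t=1,i=7, bit22=1)
  nb #.#.#: next=.  (t=2,i=9, bit21=0)
  nb #.#..: next=#  (t=0,i=8, bit20=1)
  nb #..##: next=#  (t=0,i=1, bit19=1)
  nb #..#.: next=.  (t=0,i=10, bit18=0)
  nb #...#: next=#  (t=2,i=1, bit17=1)
  nb #....: next=.  (t=1,i=10, bit16=0)
  nb .####: next=#  (t=0,i=3, bit15=1)
  nb .###.: next=#  (t=1,i=4, bit14=1)
  nb .##.#: next=#  (t=2,i=4, bit13=1)
  nb .##..: next=.  (t=1,i=8, bit12=0)
  nb .#.##: next=.  (t=1,i=2, bit11=0)
  nb .#.#.: next=.  (t=2,i=10, bit10=0)
  nb .#..#: next=.  (t=0,i=0, bit9=0)
  nb .#...: next=.  (t=2,i=0, bit8=0)
  nb ..###: next=.  (t=0,i=2, bit7=0)
  nb ..##.: next=#  (t=2,i=3, bit6=1)
  nb ..#.#: next=.  (t=1,i=1, bit5=0)
  nb ..#..: next=.  (t=0,i=11, bit4=0)
  nb ...##: next=.  (t=2,i=2, bit3=0)
  nb ...#.: next=.  (t=1,i=0, bit2=0)
  nb ....#: next=#  (t=1,i=11, bit1=1)
  nb .....: next=#  (t=4,i=0, bit0=1)
  bits 11001111110110101110000001000011 = 3487227971

3487227971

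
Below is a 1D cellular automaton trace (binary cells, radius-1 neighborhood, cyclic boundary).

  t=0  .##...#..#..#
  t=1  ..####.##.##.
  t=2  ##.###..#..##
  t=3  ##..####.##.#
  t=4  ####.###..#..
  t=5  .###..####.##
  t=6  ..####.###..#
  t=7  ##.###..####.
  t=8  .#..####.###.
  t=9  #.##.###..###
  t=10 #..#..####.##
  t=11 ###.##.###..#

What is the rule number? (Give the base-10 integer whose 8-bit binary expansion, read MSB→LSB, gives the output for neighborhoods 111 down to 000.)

211

  [7] ### => #  t=1,i=3
  [6] ##. => #  t=0,i=2
  [5] #.# => .  t=0,i=0
  [4] #.. => #  t=0,i=3
  [3] .## => .  t=0,i=1
  [2] .#. => .  t=0,i=6
  [1] ..# => #  t=0,i=5
  [0] ... => #  t=0,i=4
  bits 11010011 = 211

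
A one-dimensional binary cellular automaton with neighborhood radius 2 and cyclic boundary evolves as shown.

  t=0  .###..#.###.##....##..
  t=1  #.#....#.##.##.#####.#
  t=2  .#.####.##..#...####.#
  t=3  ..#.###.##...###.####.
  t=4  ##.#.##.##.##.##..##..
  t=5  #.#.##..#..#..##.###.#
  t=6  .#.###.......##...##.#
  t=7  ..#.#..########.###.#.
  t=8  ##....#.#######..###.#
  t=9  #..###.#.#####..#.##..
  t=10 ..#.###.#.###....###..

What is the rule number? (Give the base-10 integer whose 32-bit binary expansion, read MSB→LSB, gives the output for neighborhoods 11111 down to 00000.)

3830176079

  nb #####: next=#  (t=1,i=17, bit31=1)
  nb ####.: next=#  (t=1,i=18, bit30=1)
  nb ###.#: next=#  (t=0,i=10, bit29=1)
  nb ###..: next=.  (t=0,i=3, bit28=0)
  nb ##.##: next=.  (t=0,i=11, bit27=0)
  nb ##.#.: next=#  (t=1,i=1, bit26=1)
  nb ##..#: next=.  (t=0,i=4, bit25=0)
  nb ##...: next=.  (t=0,i=14, bit24=0)
  nb #.###: next=.  (t=0,i=8, bit23=0)
  nb #.##.: next=#  (t=0,i=12, bit22=1)
  nb #.#.#: next=.  (t=2,i=1, bit21=0)
  nb #.#..: next=.  (t=1,i=2, bit20=0)
  nb #..##: next=#  (t=4,i=17, bit19=1)
  nb #..#.: next=.  (t=0,i=5, bit18=0)
  nb #...#: next=#  (t=0,i=21, bit17=1)
  nb #....: next=#  (t=0,i=15, bit16=1)
  nb .####: next=#  (t=1,i=16, bit15=1)
  nb .###.: next=#  (t=0,i=2, bit14=1)
  nb .##.#: next=.  (t=1,i=0, bit13=0)
  nb .##..: next=#  (t=0,i=13, bit12=1)
  nb .#.##: next=#  (t=0,i=7, bit11=1)
  nb .#.#.: next=.  (t=2,i=0, bit10=0)
  nb .#..#: next=.  (t=5,i=9, bit9=0)
  nb .#...: next=#  (t=1,i=3, bit8=1)
  nb ..###: next=.  (t=0,i=1, bit7=0)
  nb ..##.: next=#  (t=0,i=18, bit6=1)
  nb ..#.#: next=.  (t=0,i=6, bit5=0)
  nb ..#..: next=.  (t=2,i=12, bit4=0)
  nb ...##: next=#  (t=0,i=0, bit3=1)
  nb ...#.: next=#  (t=1,i=6, bit2=1)
  nb ....#: next=#  (t=0,i=16, bit1=1)
  nb .....: next=#  (t=6,i=8, bit0=1)
  bits 11100100010010111101100101001111 = 3830176079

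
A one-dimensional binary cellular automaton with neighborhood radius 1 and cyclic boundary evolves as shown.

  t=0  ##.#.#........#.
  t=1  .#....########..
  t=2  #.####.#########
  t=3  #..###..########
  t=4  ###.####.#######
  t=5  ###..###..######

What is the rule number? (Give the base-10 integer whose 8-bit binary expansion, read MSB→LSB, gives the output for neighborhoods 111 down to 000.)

211

  [7] ### => #  t=1,i=7
  [6] ##. => #  t=0,i=1
  [5] #.# => .  t=0,i=2
  [4] #.. => #  t=0,i=6
  [3] .## => .  t=0,i=0
  [2] .#. => .  t=0,i=3
  [1] ..# => #  t=0,i=13
  [0] ... => #  t=0,i=7
  bits 11010011 = 211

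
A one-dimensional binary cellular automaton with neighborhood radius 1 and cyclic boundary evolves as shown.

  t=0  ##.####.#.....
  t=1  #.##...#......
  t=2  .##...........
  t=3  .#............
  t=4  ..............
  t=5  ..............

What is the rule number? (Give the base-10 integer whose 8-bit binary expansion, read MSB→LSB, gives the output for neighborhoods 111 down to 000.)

40

  ### -> .   bit 7 = 0  t=0,i=4
  ##. -> .   bit 6 = 0  t=0,i=1
  #.# -> #   bit 5 = 1  t=0,i=2
  #.. -> .   bit 4 = 0  t=0,i=9
  .## -> #   bit 3 = 1  t=0,i=0
  .#. -> .   bit 2 = 0  t=0,i=8
  ..# -> .   bit 1 = 0  t=0,i=13
  ... -> .   bit 0 = 0  t=0,i=10
  bits 00101000 = 40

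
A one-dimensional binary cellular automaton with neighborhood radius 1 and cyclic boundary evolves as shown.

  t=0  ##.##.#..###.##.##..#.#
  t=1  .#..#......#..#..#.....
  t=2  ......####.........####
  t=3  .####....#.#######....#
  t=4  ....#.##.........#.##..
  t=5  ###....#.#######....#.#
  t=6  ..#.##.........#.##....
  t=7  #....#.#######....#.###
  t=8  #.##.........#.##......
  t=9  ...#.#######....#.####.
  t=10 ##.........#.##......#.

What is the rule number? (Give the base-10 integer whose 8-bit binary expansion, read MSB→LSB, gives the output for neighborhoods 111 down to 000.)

  ###|.  b7=0 t=0,i=0
  ##.|#  b6=1 t=0,i=1
  #.#|.  b5=0 t=0,i=2
  #..|.  b4=0 t=0,i=7
  .##|.  b3=0 t=0,i=3
  .#.|.  b2=0 t=0,i=6
  ..#|.  b1=0 t=0,i=8
  ...|#  b0=1 t=1,i=6
  bits 01000001 = 65

65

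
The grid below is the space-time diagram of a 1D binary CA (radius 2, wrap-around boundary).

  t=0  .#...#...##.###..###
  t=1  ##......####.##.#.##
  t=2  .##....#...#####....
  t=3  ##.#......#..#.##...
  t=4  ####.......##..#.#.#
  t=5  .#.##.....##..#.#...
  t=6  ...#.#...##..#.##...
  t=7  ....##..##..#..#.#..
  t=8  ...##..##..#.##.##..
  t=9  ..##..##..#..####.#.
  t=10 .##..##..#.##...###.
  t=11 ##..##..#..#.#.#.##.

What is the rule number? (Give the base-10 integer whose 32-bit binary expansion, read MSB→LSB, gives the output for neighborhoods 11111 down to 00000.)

  nb #####: next=#  (t=2,i=13, bit31=1)
  nb ####.: next=.  (t=1,i=0, bit30=0)
  nb ###.#: next=#  (t=0,i=19, bit29=1)
  nb ###..: next=#  (t=0,i=14, bit28=1)
  nb ##.##: next=#  (t=0,i=11, bit27=1)
  nb ##.#.: next=#  (t=0,i=0, bit26=1)
  nb ##..#: next=.  (t=0,i=15, bit25=0)
  nb ##...: next=#  (t=1,i=2, bit24=1)
  nb #.###: next=.  (t=0,i=12, bit23=0)
  nb #.##.: next=#  (t=1,i=13, bit22=1)
  nb #.#.#: next=.  (t=1,i=16, bit21=0)
  nb #.#..: next=#  (t=0,i=1, bit20=1)
  nb #..##: next=#  (t=0,i=16, bit19=1)
  nb #..#.: next=#  (t=3,i=12, bit18=1)
  nb #...#: next=.  (t=0,i=3, bit17=0)
  nb #....: next=.  (t=1,i=3, bit16=0)
  nb .####: next=.  (t=1,i=9, bit15=0)
  nb .###.: next=#  (t=0,i=13, bit14=1)
  nb .##.#: next=#  (t=0,i=10, bit13=1)
  nb .##..: next=.  (t=2,i=2, bit12=0)
  nb .#.##: next=.  (t=1,i=17, bit11=0)
  nb .#.#.: next=#  (t=4,i=16, bit10=1)
  nb .#..#: next=#  (t=3,i=11, bit9=1)
  nb .#...: next=.  (t=0,i=2, bit8=0)
  nb ..###: next=.  (t=0,i=17, bit7=0)
  nb ..##.: next=#  (t=0,i=9, bit6=1)
  nb ..#.#: next=.  (t=3,i=13, bit5=0)
  nb ..#..: next=.  (t=0,i=5, bit4=0)
  nb ...##: next=#  (t=0,i=8, bit3=1)
  nb ...#.: next=.  (t=0,i=4, bit2=0)
  nb ....#: next=.  (t=1,i=6, bit1=0)
  nb .....: next=.  (t=1,i=4, bit0=0)
  bits 10111101010111000110011001001000 = 3176949320

3176949320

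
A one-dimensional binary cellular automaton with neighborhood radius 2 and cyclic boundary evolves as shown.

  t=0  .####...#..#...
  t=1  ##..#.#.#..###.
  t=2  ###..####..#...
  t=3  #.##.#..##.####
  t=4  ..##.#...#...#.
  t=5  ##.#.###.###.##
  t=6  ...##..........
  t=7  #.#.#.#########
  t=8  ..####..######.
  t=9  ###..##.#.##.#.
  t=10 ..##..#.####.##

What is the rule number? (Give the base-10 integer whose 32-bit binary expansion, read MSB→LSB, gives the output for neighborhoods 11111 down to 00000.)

2457025945

  ##### -> #   bit 31 = 1  t=3,i=13
  ####. -> .   bit 30 = 0  t=0,i=3
  ###.# -> .   bit 29 = 0  t=1,i=13
  ###.. -> #   bit 28 = 1  t=0,i=4
  ##.## -> .   bit 27 = 0  t=1,i=14
  ##.#. -> .   bit 26 = 0  t=3,i=4
  ##..# -> #   bit 25 = 1  t=1,i=2
  ##... -> .   bit 24 = 0  t=0,i=5
  #.### -> .   bit 23 = 0  t=3,i=11
  #.##. -> #   bit 22 = 1  t=1,i=0
  #.#.# -> #   bit 21 = 1  t=1,i=6
  #.#.. -> #   bit 20 = 1  t=1,i=8
  #..## -> .   bit 19 = 0  t=1,i=10
  #..#. -> .   bit 18 = 0  t=0,i=10
  #...# -> #   bit 17 = 1  t=0,i=6
  #.... -> #   bit 16 = 1  t=0,i=13
  .#### -> .   bit 15 = 0  t=0,i=2
  .###. -> .   bit 14 = 0  t=1,i=12
  .##.# -> #   bit 13 = 1  t=3,i=3
  .##.. -> #   bit 12 = 1  t=1,i=1
  .#.## -> #   bit 11 = 1  t=5,i=4
  .#.#. -> #   bit 10 = 1  t=1,i=5
  .#..# -> .   bit 9 = 0  t=0,i=9
  .#... -> #   bit 8 = 1  t=0,i=12
  ..### -> #   bit 7 = 1  t=0,i=1
  ..##. -> .   bit 6 = 0  t=3,i=8
  ..#.# -> .   bit 5 = 0  t=1,i=4
  ..#.. -> #   bit 4 = 1  t=0,i=8
  ...## -> #   bit 3 = 1  t=0,i=0
  ...#. -> .   bit 2 = 0  t=0,i=7
  ....# -> .   bit 1 = 0  t=0,i=14
  ..... -> #   bit 0 = 1  t=6,i=0
  bits 10010010011100110011110110011001 = 2457025945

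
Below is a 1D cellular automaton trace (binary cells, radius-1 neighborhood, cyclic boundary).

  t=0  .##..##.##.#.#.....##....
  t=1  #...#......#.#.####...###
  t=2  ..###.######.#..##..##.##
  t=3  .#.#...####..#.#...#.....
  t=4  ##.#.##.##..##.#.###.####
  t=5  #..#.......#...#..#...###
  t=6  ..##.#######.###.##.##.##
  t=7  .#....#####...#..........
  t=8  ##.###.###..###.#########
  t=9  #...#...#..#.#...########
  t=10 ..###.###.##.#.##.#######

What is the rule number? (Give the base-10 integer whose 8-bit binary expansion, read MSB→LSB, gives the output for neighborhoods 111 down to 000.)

135

  ###|#  b7=1 t=1,i=16
  ##.|.  b6=0 t=0,i=2
  #.#|.  b5=0 t=0,i=7
  #..|.  b4=0 t=0,i=3
  .##|.  b3=0 t=0,i=1
  .#.|#  b2=1 t=0,i=11
  ..#|#  b1=1 t=0,i=0
  ...|#  b0=1 t=0,i=15
  bits 10000111 = 135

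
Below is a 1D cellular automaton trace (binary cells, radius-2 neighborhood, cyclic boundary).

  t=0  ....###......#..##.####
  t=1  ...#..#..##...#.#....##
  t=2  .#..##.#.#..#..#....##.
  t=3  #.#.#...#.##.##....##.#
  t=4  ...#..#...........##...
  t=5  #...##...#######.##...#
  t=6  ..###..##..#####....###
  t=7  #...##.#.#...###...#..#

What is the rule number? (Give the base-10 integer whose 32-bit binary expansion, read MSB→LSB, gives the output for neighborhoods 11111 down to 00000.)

  #####|#  b31=1 t=5,i=11
  ####.|#  b30=1 t=0,i=21
  ###.#|#  b29=1 t=5,i=15
  ###..|#  b28=1 t=0,i=6
  ##.##|.  b27=0 t=0,i=18
  ##.#.|.  b26=0 t=2,i=6
  ##..#|#  b25=1 t=2,i=22
  ##...|.  b24=0 t=0,i=0
  #.###|.  b23=0 t=0,i=19
  #.##.|.  b22=0 t=3,i=10
  #.#.#|.  b21=0 t=2,i=7
  #.#..|.  b20=0 t=1,i=16
  #..##|.  b19=0 t=0,i=15
  #..#.|#  b18=1 t=1,i=5
  #...#|#  b17=1 t=1,i=1
  #....|.  b16=0 t=0,i=1
  .####|.  b15=0 t=0,i=20
  .###.|.  b14=0 t=0,i=5
  .##.#|.  b13=0 t=0,i=17
  .##..|.  b12=0 t=1,i=10
  .#.##|.  b11=0 t=3,i=9
  .#.#.|#  b10=1 t=1,i=15
  .#..#|#  b9=1 t=0,i=14
  .#...|.  b8=0 t=1,i=17
  ..###|.  b7=0 t=0,i=4
  ..##.|#  b6=1 t=0,i=16
  ..#.#|.  b5=0 t=1,i=14
  ..#..|.  b4=0 t=0,i=13
  ...##|#  b3=1 t=0,i=3
  ...#.|.  b2=0 t=0,i=12
  ....#|.  b1=0 t=0,i=2
  .....|#  b0=1 t=0,i=9
  bits 11110010000001100000011001001001 = 4060481097

4060481097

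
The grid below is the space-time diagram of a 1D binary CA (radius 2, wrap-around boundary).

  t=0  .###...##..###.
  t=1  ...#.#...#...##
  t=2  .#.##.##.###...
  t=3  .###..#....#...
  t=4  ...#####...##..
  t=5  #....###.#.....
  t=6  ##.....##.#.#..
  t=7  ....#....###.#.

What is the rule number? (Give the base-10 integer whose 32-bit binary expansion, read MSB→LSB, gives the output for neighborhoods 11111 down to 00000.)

4133883697

  nb #####: next=#  (t=4,i=5, bit31=1)
  nb ####.: next=#  (t=4,i=6, bit30=1)
  nb ###.#: next=#  (t=5,i=7, bit29=1)
  nb ###..: next=#  (t=0,i=3, bit28=1)
  nb ##.##: next=.  (t=2,i=5, bit27=0)
  nb ##.#.: next=#  (t=5,i=8, bit26=1)
  nb ##..#: next=#  (t=0,i=9, bit25=1)
  nb ##...: next=.  (t=0,i=4, bit24=0)
  nb #.###: next=.  (t=2,i=9, bit23=0)
  nb #.##.: next=#  (t=2,i=3, bit22=1)
  nb #.#.#: next=#  (t=6,i=10, bit21=1)
  nb #.#..: next=.  (t=1,i=5, bit20=0)
  nb #..##: next=.  (t=0,i=0, bit19=0)
  nb #..#.: next=#  (t=3,i=5, bit18=1)
  nb #...#: next=#  (t=0,i=5, bit17=1)
  nb #....: next=.  (t=2,i=13, bit16=0)
  nb .####: next=.  (t=4,i=4, bit15=0)
  nb .###.: next=.  (t=0,i=2, bit14=0)
  nb .##.#: next=.  (t=2,i=4, bit13=0)
  nb .##..: next=.  (t=0,i=8, bit12=0)
  nb .#.##: next=#  (t=2,i=2, bit11=1)
  nb .#.#.: next=#  (t=1,i=4, bit10=1)
  nb .#..#: next=#  (t=6,i=13, bit9=1)
  nb .#...: next=#  (t=1,i=6, bit8=1)
  nb ..###: next=.  (t=0,i=1, bit7=0)
  nb ..##.: next=.  (t=0,i=7, bit6=0)
  nb ..#.#: next=#  (t=1,i=3, bit5=1)
  nb ..#..: next=#  (t=1,i=9, bit4=1)
  nb ...##: next=.  (t=0,i=6, bit3=0)
  nb ...#.: next=.  (t=1,i=2, bit2=0)
  nb ....#: next=.  (t=2,i=14, bit1=0)
  nb .....: next=#  (t=4,i=0, bit0=1)
  bits 11110110011001100000111100110001 = 4133883697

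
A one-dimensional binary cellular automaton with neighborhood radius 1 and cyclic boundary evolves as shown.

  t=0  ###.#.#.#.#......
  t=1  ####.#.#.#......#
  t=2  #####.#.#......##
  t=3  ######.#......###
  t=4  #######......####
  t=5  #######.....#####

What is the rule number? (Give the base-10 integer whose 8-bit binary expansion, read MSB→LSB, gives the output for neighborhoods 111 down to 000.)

234

  nb ###: next=#  (t=0,i=1, bit7=1)
  nb ##.: next=#  (t=0,i=2, bit6=1)
  nb #.#: next=#  (t=0,i=3, bit5=1)
  nb #..: next=.  (t=0,i=11, bit4=0)
  nb .##: next=#  (t=0,i=0, bit3=1)
  nb .#.: next=.  (t=0,i=4, bit2=0)
  nb ..#: next=#  (t=0,i=16, bit1=1)
  nb ...: next=.  (t=0,i=12, bit0=0)
  bits 11101010 = 234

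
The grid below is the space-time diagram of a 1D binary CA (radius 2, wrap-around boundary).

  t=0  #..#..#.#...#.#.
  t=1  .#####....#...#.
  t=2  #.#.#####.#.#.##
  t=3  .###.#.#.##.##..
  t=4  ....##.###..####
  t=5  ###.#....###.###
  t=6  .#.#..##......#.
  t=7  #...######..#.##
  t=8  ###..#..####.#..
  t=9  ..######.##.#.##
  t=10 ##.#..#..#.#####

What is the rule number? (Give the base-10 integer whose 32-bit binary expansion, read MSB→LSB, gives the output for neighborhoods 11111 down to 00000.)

  ##### -> .   bit 31 = 0  t=1,i=3
  ####. -> #   bit 30 = 1  t=1,i=4
  ###.# -> .   bit 29 = 0  t=2,i=0
  ###.. -> #   bit 28 = 1  t=1,i=5
  ##.## -> .   bit 27 = 0  t=3,i=11
  ##.#. -> #   bit 26 = 1  t=2,i=1
  ##..# -> #   bit 25 = 1  t=4,i=10
  ##... -> #   bit 24 = 1  t=1,i=6
  #.### -> .   bit 23 = 0  t=2,i=4
  #.##. -> #   bit 22 = 1  t=3,i=9
  #.#.# -> #   bit 21 = 1  t=0,i=14
  #.#.. -> .   bit 20 = 0  t=0,i=0
  #..## -> #   bit 19 = 1  t=1,i=0
  #..#. -> #   bit 18 = 1  t=0,i=2
  #...# -> #   bit 17 = 1  t=0,i=10
  #.... -> #   bit 16 = 1  t=1,i=7
  .#### -> #   bit 15 = 1  t=1,i=2
  .###. -> .   bit 14 = 0  t=2,i=15
  .##.# -> .   bit 13 = 0  t=3,i=10
  .##.. -> #   bit 12 = 1  t=3,i=13
  .#.## -> #   bit 11 = 1  t=2,i=3
  .#.#. -> .   bit 10 = 0  t=0,i=7
  .#..# -> #   bit 9 = 1  t=0,i=1
  .#... -> .   bit 8 = 0  t=0,i=9
  ..### -> .   bit 7 = 0  t=1,i=1
  ..##. -> #   bit 6 = 1  t=4,i=4
  ..#.# -> .   bit 5 = 0  t=0,i=6
  ..#.. -> #   bit 4 = 1  t=0,i=3
  ...## -> .   bit 3 = 0  t=3,i=0
  ...#. -> .   bit 2 = 0  t=0,i=11
  ....# -> #   bit 1 = 1  t=1,i=8
  ..... -> .   bit 0 = 0  t=6,i=10
  bits 01010111011011111001101001010010 = 1466931794

1466931794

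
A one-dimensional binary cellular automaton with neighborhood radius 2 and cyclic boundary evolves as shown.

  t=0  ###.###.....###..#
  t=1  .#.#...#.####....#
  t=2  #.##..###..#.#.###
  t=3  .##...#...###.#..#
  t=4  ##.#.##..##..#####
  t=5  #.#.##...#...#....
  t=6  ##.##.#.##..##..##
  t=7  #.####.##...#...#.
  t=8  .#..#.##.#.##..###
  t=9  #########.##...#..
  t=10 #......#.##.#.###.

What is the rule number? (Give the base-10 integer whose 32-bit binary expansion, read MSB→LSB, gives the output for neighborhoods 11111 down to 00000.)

1297362687

  nb #####: next=.  (t=4,i=15, bit31=0)
  nb ####.: next=#  (t=0,i=1, bit30=1)
  nb ###.#: next=.  (t=0,i=2, bit29=0)
  nb ###..: next=.  (t=0,i=6, bit28=0)
  nb ##.##: next=#  (t=0,i=3, bit27=1)
  nb ##.#.: next=#  (t=3,i=13, bit26=1)
  nb ##..#: next=.  (t=0,i=15, bit25=0)
  nb ##...: next=#  (t=0,i=7, bit24=1)
  nb #.###: next=.  (t=0,i=4, bit23=0)
  nb #.##.: next=#  (t=2,i=2, bit22=1)
  nb #.#.#: next=.  (t=1,i=1, bit21=0)
  nb #.#..: next=#  (t=1,i=3, bit20=1)
  nb #..##: next=.  (t=0,i=16, bit19=0)
  nb #..#.: next=#  (t=2,i=10, bit18=1)
  nb #...#: next=.  (t=1,i=5, bit17=0)
  nb #....: next=.  (t=0,i=8, bit16=0)
  nb .####: next=.  (t=0,i=0, bit15=0)
  nb .###.: next=.  (t=0,i=5, bit14=0)
  nb .##.#: next=#  (t=6,i=4, bit13=1)
  nb .##..: next=.  (t=2,i=3, bit12=0)
  nb .#.##: next=#  (t=1,i=8, bit11=1)
  nb .#.#.: next=#  (t=1,i=0, bit10=1)
  nb .#..#: next=#  (t=3,i=15, bit9=1)
  nb .#...: next=.  (t=1,i=4, bit8=0)
  nb ..###: next=#  (t=0,i=12, bit7=1)
  nb ..##.: next=#  (t=4,i=9, bit6=1)
  nb ..#.#: next=#  (t=1,i=7, bit5=1)
  nb ..#..: next=#  (t=3,i=6, bit4=1)
  nb ...##: next=#  (t=0,i=11, bit3=1)
  nb ...#.: next=#  (t=1,i=6, bit2=1)
  nb ....#: next=#  (t=0,i=10, bit1=1)
  nb .....: next=#  (t=0,i=9, bit0=1)
  bits 01001101010101000010111011111111 = 1297362687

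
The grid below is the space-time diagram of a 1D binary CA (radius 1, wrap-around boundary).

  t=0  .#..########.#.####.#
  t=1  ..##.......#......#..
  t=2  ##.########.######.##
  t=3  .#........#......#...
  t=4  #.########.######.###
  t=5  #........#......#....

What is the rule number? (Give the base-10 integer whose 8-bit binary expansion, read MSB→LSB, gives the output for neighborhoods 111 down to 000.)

  ###|.  b7=0 t=0,i=5
  ##.|#  b6=1 t=0,i=11
  #.#|.  b5=0 t=0,i=0
  #..|#  b4=1 t=0,i=2
  .##|.  b3=0 t=0,i=4
  .#.|.  b2=0 t=0,i=1
  ..#|#  b1=1 t=0,i=3
  ...|#  b0=1 t=1,i=0
  bits 01010011 = 83

83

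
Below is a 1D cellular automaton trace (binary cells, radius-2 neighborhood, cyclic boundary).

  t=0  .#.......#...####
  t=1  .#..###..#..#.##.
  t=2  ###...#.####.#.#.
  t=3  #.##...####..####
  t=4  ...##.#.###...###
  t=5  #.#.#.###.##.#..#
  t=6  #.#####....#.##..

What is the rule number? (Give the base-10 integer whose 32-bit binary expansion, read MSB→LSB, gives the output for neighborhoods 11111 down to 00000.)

3518283289

  nb #####: next=#  (t=3,i=15, bit31=1)
  nb ####.: next=#  (t=0,i=15, bit30=1)
  nb ###.#: next=.  (t=0,i=16, bit29=0)
  nb ###..: next=#  (t=1,i=6, bit28=1)
  nb ##.##: next=.  (t=3,i=1, bit27=0)
  nb ##.#.: next=.  (t=0,i=0, bit26=0)
  nb ##..#: next=.  (t=1,i=7, bit25=0)
  nb ##...: next=#  (t=2,i=3, bit24=1)
  nb #.###: next=#  (t=2,i=0, bit23=1)
  nb #.##.: next=.  (t=1,i=14, bit22=0)
  nb #.#.#: next=#  (t=2,i=13, bit21=1)
  nb #.#..: next=#  (t=0,i=1, bit20=1)
  nb #..##: next=.  (t=1,i=3, bit19=0)
  nb #..#.: next=#  (t=1,i=0, bit18=1)
  nb #...#: next=.  (t=0,i=11, bit17=0)
  nb #....: next=.  (t=0,i=3, bit16=0)
  nb .####: next=#  (t=0,i=14, bit15=1)
  nb .###.: next=.  (t=1,i=5, bit14=0)
  nb .##.#: next=#  (t=4,i=4, bit13=1)
  nb .##..: next=#  (t=1,i=15, bit12=1)
  nb .#.##: next=#  (t=1,i=13, bit11=1)
  nb .#.#.: next=#  (t=2,i=14, bit10=1)
  nb .#..#: next=#  (t=1,i=2, bit9=1)
  nb .#...: next=.  (t=0,i=2, bit8=0)
  nb ..###: next=.  (t=0,i=13, bit7=0)
  nb ..##.: next=.  (t=4,i=3, bit6=0)
  nb ..#.#: next=.  (t=1,i=12, bit5=0)
  nb ..#..: next=#  (t=0,i=9, bit4=1)
  nb ...##: next=#  (t=0,i=12, bit3=1)
  nb ...#.: next=.  (t=0,i=8, bit2=0)
  nb ....#: next=.  (t=0,i=7, bit1=0)
  nb .....: next=#  (t=0,i=4, bit0=1)
  bits 11010001101101001011111000011001 = 3518283289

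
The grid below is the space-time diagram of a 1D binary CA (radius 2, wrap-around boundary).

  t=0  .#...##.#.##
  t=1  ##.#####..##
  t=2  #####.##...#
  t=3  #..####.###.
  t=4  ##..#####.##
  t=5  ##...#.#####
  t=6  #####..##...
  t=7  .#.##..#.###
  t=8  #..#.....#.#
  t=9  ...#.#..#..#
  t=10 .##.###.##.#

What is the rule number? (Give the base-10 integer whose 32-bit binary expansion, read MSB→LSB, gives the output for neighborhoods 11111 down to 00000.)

2111022684

  ##### -> .   bit 31 = 0  t=1,i=5
  ####. -> #   bit 30 = 1  t=1,i=0
  ###.# -> #   bit 29 = 1  t=1,i=1
  ###.. -> #   bit 28 = 1  t=1,i=7
  ##.## -> #   bit 27 = 1  t=1,i=2
  ##.#. -> #   bit 26 = 1  t=0,i=0
  ##..# -> .   bit 25 = 0  t=1,i=8
  ##... -> #   bit 24 = 1  t=2,i=8
  #.### -> #   bit 23 = 1  t=1,i=3
  #.##. -> #   bit 22 = 1  t=0,i=10
  #.#.# -> .   bit 21 = 0  t=0,i=8
  #.#.. -> #   bit 20 = 1  t=0,i=1
  #..## -> .   bit 19 = 0  t=1,i=9
  #..#. -> .   bit 18 = 0  t=7,i=6
  #...# -> #   bit 17 = 1  t=0,i=3
  #.... -> #   bit 16 = 1  t=8,i=5
  .#### -> #   bit 15 = 1  t=1,i=4
  .###. -> .   bit 14 = 0  t=3,i=9
  .##.# -> #   bit 13 = 1  t=0,i=6
  .##.. -> .   bit 12 = 0  t=2,i=7
  .#.## -> .   bit 11 = 0  t=0,i=9
  .#.#. -> #   bit 10 = 1  t=9,i=4
  .#..# -> #   bit 9 = 1  t=3,i=1
  .#... -> .   bit 8 = 0  t=0,i=2
  ..### -> .   bit 7 = 0  t=1,i=10
  ..##. -> #   bit 6 = 1  t=0,i=5
  ..#.# -> .   bit 5 = 0  t=5,i=5
  ..#.. -> #   bit 4 = 1  t=8,i=3
  ...## -> #   bit 3 = 1  t=0,i=4
  ...#. -> #   bit 2 = 1  t=5,i=4
  ....# -> .   bit 1 = 0  t=8,i=7
  ..... -> .   bit 0 = 0  t=8,i=6
  bits 01111101110100111010011001011100 = 2111022684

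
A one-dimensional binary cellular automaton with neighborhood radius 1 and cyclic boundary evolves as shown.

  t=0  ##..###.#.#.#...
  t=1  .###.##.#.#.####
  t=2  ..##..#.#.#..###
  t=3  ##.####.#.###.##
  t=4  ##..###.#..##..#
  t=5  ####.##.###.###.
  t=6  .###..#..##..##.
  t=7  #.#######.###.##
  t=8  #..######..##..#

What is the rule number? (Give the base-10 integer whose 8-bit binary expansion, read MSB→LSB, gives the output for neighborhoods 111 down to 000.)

  ### -> #   bit 7 = 1  t=0,i=5
  ##. -> #   bit 6 = 1  t=0,i=1
  #.# -> .   bit 5 = 0  t=0,i=7
  #.. -> #   bit 4 = 1  t=0,i=2
  .## -> .   bit 3 = 0  t=0,i=0
  .#. -> #   bit 2 = 1  t=0,i=8
  ..# -> #   bit 1 = 1  t=0,i=3
  ... -> #   bit 0 = 1  t=0,i=14
  bits 11010111 = 215

215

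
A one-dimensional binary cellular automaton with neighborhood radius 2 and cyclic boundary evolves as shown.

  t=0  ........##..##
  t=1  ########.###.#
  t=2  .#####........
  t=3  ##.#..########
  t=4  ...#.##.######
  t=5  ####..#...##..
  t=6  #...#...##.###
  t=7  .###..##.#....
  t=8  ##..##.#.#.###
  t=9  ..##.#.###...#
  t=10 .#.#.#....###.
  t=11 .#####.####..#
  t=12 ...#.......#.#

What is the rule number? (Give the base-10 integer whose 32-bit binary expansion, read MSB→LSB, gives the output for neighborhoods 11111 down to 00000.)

2201695407

  ##### -> #   bit 31 = 1  t=1,i=1
  ####. -> .   bit 30 = 0  t=1,i=6
  ###.# -> .   bit 29 = 0  t=1,i=7
  ###.. -> .   bit 28 = 0  t=2,i=5
  ##.## -> .   bit 27 = 0  t=1,i=8
  ##.#. -> .   bit 26 = 0  t=3,i=2
  ##..# -> #   bit 25 = 1  t=0,i=10
  ##... -> #   bit 24 = 1  t=0,i=0
  #.### -> .   bit 23 = 0  t=1,i=9
  #.##. -> .   bit 22 = 0  t=4,i=5
  #.#.# -> #   bit 21 = 1  t=8,i=7
  #.#.. -> #   bit 20 = 1  t=3,i=3
  #..## -> #   bit 19 = 1  t=0,i=11
  #..#. -> .   bit 18 = 0  t=5,i=5
  #...# -> #   bit 17 = 1  t=4,i=1
  #.... -> #   bit 16 = 1  t=0,i=1
  .#### -> .   bit 15 = 0  t=1,i=0
  .###. -> .   bit 14 = 0  t=1,i=10
  .##.# -> #   bit 13 = 1  t=4,i=6
  .##.. -> #   bit 12 = 1  t=0,i=9
  .#.## -> .   bit 11 = 0  t=4,i=4
  .#.#. -> #   bit 10 = 1  t=8,i=8
  .#..# -> .   bit 9 = 0  t=3,i=4
  .#... -> .   bit 8 = 0  t=5,i=7
  ..### -> #   bit 7 = 1  t=2,i=1
  ..##. -> .   bit 6 = 0  t=0,i=8
  ..#.# -> #   bit 5 = 1  t=4,i=3
  ..#.. -> .   bit 4 = 0  t=5,i=6
  ...## -> #   bit 3 = 1  t=0,i=7
  ...#. -> #   bit 2 = 1  t=4,i=2
  ....# -> #   bit 1 = 1  t=0,i=6
  ..... -> #   bit 0 = 1  t=0,i=2
  bits 10000011001110110011010010101111 = 2201695407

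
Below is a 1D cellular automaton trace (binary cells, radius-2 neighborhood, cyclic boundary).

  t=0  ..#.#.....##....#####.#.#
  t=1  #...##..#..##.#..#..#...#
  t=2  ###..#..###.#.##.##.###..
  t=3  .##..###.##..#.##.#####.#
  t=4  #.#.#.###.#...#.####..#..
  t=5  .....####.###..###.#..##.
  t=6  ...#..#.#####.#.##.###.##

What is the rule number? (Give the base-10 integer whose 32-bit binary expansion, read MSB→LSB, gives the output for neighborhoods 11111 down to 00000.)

  nb #####: next=.  (t=0,i=18, bit31=0)
  nb ####.: next=.  (t=0,i=19, bit30=0)
  nb ###.#: next=#  (t=0,i=20, bit29=1)
  nb ###..: next=#  (t=2,i=2, bit28=1)
  nb ##.##: next=#  (t=2,i=16, bit27=1)
  nb ##.#.: next=.  (t=0,i=21, bit26=0)
  nb ##..#: next=.  (t=1,i=6, bit25=0)
  nb ##...: next=#  (t=0,i=12, bit24=1)
  nb #.###: next=#  (t=2,i=20, bit23=1)
  nb #.##.: next=.  (t=2,i=14, bit22=0)
  nb #.#.#: next=.  (t=0,i=22, bit21=0)
  nb #.#..: next=#  (t=0,i=4, bit20=1)
  nb #..##: next=#  (t=1,i=10, bit19=1)
  nb #..#.: next=.  (t=0,i=1, bit18=0)
  nb #...#: next=#  (t=1,i=2, bit17=1)
  nb #....: next=.  (t=0,i=6, bit16=0)
  nb .####: next=#  (t=0,i=17, bit15=1)
  nb .###.: next=#  (t=2,i=1, bit14=1)
  nb .##.#: next=#  (t=1,i=12, bit13=1)
  nb .##..: next=#  (t=0,i=11, bit12=1)
  nb .#.##: next=#  (t=2,i=13, bit11=1)
  nb .#.#.: next=.  (t=0,i=3, bit10=0)
  nb .#..#: next=#  (t=0,i=0, bit9=1)
  nb .#...: next=#  (t=0,i=5, bit8=1)
  nb ..###: next=.  (t=0,i=16, bit7=0)
  nb ..##.: next=.  (t=0,i=10, bit6=0)
  nb ..#.#: next=.  (t=0,i=2, bit5=0)
  nb ..#..: next=#  (t=1,i=8, bit4=1)
  nb ...##: next=.  (t=0,i=9, bit3=0)
  nb ...#.: next=.  (t=4,i=13, bit2=0)
  nb ....#: next=#  (t=0,i=8, bit1=1)
  nb .....: next=.  (t=0,i=7, bit0=0)
  bits 00111001100110101111101100010010 = 966458130

966458130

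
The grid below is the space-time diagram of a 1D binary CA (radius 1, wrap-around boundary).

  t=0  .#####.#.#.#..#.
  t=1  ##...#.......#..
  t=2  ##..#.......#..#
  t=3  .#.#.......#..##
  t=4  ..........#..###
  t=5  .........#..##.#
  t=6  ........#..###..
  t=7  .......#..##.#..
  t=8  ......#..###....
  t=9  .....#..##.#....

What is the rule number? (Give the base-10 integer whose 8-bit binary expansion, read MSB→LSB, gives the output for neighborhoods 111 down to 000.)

  [7] ### => .  t=0,i=2
  [6] ##. => #  t=0,i=5
  [5] #.# => .  t=0,i=6
  [4] #.. => .  t=0,i=12
  [3] .## => #  t=0,i=1
  [2] .#. => .  t=0,i=7
  [1] ..# => #  t=0,i=0
  [0] ... => .  t=1,i=3
  bits 01001010 = 74

74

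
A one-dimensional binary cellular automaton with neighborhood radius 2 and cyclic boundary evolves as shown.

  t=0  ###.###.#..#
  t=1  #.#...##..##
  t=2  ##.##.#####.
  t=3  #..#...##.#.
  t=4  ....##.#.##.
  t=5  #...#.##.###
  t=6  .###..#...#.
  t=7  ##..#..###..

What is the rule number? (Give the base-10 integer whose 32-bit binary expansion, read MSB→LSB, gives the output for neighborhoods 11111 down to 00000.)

2808844740

  #####|#  b31=1 t=2,i=8
  ####.|.  b30=0 t=0,i=1
  ###.#|#  b29=1 t=0,i=2
  ###..|.  b28=0 t=5,i=0
  ##.##|.  b27=0 t=0,i=3
  ##.#.|#  b26=1 t=0,i=7
  ##..#|#  b25=1 t=1,i=8
  ##...|#  b24=1 t=4,i=11
  #.###|.  b23=0 t=0,i=4
  #.##.|#  b22=1 t=2,i=0
  #.#.#|#  b21=1 t=3,i=10
  #.#..|.  b20=0 t=0,i=8
  #..##|#  b19=1 t=0,i=10
  #..#.|.  b18=0 t=3,i=2
  #...#|#  b17=1 t=1,i=4
  #....|#  b16=1 t=4,i=0
  .####|#  b15=1 t=0,i=0
  .###.|.  b14=0 t=0,i=5
  .##.#|.  b13=0 t=2,i=1
  .##..|#  b12=1 t=1,i=7
  .#.##|.  b11=0 t=4,i=8
  .#.#.|.  b10=0 t=3,i=11
  .#..#|.  b9=0 t=0,i=9
  .#...|#  b8=1 t=1,i=3
  ..###|#  b7=1 t=0,i=11
  ..##.|#  b6=1 t=1,i=6
  ..#.#|.  b5=0 t=5,i=4
  ..#..|.  b4=0 t=3,i=3
  ...##|.  b3=0 t=1,i=5
  ...#.|#  b2=1 t=5,i=3
  ....#|.  b1=0 t=4,i=2
  .....|.  b0=0 t=4,i=1
  bits 10100111011010111001000111000100 = 2808844740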